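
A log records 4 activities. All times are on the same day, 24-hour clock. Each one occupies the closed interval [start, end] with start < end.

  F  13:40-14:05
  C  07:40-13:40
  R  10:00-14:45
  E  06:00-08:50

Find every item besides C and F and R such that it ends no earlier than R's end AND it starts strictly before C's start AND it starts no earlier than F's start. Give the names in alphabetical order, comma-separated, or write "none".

Conditions: its end is no earlier than R's end (X.end >= 14:45) AND its start is strictly before C's start (X.start < 07:40) AND its start is no earlier than F's start (X.start >= 13:40).
E: end 08:50 >= 14:45? ✗; start 06:00 < 07:40? ✓; start 06:00 >= 13:40? ✗ → no.
Result: none.

none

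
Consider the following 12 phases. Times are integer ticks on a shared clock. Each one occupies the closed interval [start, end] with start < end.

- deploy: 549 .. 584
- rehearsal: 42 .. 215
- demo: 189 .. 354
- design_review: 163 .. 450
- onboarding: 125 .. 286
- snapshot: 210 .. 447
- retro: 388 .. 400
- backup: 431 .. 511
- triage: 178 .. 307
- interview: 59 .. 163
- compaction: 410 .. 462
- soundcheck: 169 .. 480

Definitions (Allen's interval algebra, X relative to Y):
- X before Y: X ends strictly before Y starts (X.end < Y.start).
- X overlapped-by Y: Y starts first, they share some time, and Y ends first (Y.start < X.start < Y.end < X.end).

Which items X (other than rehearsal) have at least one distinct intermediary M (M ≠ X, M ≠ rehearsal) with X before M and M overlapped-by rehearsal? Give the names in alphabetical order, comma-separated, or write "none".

interview

Target rehearsal = [42, 215].
Intermediaries M with M overlapped-by rehearsal: demo, design_review, onboarding, snapshot, soundcheck, triage.
Via demo — items with X before demo: interview.
Via design_review — items with X before design_review: none.
Via onboarding — items with X before onboarding: none.
Via snapshot — items with X before snapshot: interview.
Via soundcheck — items with X before soundcheck: interview.
Via triage — items with X before triage: interview.
Union: interview.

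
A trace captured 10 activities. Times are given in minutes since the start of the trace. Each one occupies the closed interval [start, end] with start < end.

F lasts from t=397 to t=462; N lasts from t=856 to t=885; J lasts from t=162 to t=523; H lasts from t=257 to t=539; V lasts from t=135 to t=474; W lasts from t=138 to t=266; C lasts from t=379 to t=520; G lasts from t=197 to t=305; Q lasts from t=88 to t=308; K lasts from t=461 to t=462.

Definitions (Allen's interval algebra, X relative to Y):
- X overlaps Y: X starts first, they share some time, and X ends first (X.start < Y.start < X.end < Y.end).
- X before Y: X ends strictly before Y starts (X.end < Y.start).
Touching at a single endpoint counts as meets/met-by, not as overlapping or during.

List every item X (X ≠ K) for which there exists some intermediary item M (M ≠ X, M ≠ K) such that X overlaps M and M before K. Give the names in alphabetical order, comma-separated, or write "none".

W

Target K = [t=461, t=462].
Intermediaries M with M before K: G, Q, W.
Via G — items with X overlaps G: W.
Via Q — items with X overlaps Q: none.
Via W — items with X overlaps W: none.
Union: W.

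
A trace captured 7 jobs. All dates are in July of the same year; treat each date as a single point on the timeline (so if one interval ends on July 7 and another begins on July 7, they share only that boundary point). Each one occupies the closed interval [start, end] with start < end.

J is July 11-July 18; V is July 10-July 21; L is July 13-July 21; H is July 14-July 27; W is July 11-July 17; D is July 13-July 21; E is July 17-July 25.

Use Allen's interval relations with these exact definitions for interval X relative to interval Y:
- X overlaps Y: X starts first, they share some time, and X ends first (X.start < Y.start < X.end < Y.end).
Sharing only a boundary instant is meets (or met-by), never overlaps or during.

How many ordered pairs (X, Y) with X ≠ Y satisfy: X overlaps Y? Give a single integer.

13

Checking all 42 ordered pairs for relation 'overlaps'; matching pairs in alphabetical order:
(D, E): D overlaps E ✓
(D, H): D overlaps H ✓
(J, D): J overlaps D ✓
(J, E): J overlaps E ✓
(J, H): J overlaps H ✓
(J, L): J overlaps L ✓
(L, E): L overlaps E ✓
(L, H): L overlaps H ✓
(V, E): V overlaps E ✓
(V, H): V overlaps H ✓
(W, D): W overlaps D ✓
(W, H): W overlaps H ✓
(W, L): W overlaps L ✓
Count: 13.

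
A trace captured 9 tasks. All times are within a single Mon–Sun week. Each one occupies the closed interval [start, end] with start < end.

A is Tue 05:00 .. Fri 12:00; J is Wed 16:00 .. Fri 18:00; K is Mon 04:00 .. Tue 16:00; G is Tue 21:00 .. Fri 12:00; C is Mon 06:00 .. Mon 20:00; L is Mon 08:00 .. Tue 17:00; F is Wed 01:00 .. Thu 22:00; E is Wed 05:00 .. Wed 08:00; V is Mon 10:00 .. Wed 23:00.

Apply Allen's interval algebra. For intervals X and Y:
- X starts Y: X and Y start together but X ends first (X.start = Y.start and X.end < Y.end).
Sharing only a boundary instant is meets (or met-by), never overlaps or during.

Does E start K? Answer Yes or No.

E = [Wed 05:00, Wed 08:00], K = [Mon 04:00, Tue 16:00].
Actual relation of E to K: after.
Asked whether 'starts' holds → No.

No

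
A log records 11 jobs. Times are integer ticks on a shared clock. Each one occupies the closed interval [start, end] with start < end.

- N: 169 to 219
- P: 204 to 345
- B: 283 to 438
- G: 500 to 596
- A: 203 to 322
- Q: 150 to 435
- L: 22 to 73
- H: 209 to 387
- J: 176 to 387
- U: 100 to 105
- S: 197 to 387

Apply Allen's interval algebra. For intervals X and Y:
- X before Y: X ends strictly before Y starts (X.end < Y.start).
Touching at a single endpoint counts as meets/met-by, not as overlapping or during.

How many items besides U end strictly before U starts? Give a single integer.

Target U = [100, 105].
A [203, 322] → after → no.
B [283, 438] → after → no.
G [500, 596] → after → no.
H [209, 387] → after → no.
J [176, 387] → after → no.
L [22, 73] → before → counts.
N [169, 219] → after → no.
P [204, 345] → after → no.
Q [150, 435] → after → no.
S [197, 387] → after → no.
Total: 1.

1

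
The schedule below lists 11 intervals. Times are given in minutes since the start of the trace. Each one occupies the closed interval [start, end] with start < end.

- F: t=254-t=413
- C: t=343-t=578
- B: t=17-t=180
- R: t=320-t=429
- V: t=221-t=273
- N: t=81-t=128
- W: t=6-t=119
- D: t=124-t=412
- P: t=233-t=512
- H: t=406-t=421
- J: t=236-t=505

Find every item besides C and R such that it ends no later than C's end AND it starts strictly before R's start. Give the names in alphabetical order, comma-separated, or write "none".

Conditions: its end is no later than C's end (X.end <= t=578) AND its start is strictly before R's start (X.start < t=320).
B: end t=180 <= t=578? ✓; start t=17 < t=320? ✓ → yes.
D: end t=412 <= t=578? ✓; start t=124 < t=320? ✓ → yes.
F: end t=413 <= t=578? ✓; start t=254 < t=320? ✓ → yes.
H: end t=421 <= t=578? ✓; start t=406 < t=320? ✗ → no.
J: end t=505 <= t=578? ✓; start t=236 < t=320? ✓ → yes.
N: end t=128 <= t=578? ✓; start t=81 < t=320? ✓ → yes.
P: end t=512 <= t=578? ✓; start t=233 < t=320? ✓ → yes.
V: end t=273 <= t=578? ✓; start t=221 < t=320? ✓ → yes.
W: end t=119 <= t=578? ✓; start t=6 < t=320? ✓ → yes.
Result: B, D, F, J, N, P, V, W.

B, D, F, J, N, P, V, W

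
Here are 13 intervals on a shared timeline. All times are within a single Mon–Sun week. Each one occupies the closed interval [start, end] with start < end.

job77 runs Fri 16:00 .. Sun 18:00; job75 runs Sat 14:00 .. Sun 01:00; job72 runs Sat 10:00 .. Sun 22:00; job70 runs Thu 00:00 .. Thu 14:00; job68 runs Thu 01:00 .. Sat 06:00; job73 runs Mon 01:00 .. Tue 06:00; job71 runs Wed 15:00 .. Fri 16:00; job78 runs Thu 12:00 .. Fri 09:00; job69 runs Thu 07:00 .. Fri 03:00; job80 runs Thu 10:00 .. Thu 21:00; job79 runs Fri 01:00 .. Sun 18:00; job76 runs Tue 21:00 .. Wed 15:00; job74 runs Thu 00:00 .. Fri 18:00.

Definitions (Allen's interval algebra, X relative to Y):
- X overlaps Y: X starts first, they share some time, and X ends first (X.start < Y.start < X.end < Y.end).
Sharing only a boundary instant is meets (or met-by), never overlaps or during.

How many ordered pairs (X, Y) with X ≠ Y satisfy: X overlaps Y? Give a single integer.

Checking all 156 ordered pairs for relation 'overlaps'; matching pairs in alphabetical order:
(job68, job77): job68 overlaps job77 ✓
(job68, job79): job68 overlaps job79 ✓
(job69, job78): job69 overlaps job78 ✓
(job69, job79): job69 overlaps job79 ✓
(job70, job68): job70 overlaps job68 ✓
(job70, job69): job70 overlaps job69 ✓
(job70, job78): job70 overlaps job78 ✓
(job70, job80): job70 overlaps job80 ✓
(job71, job68): job71 overlaps job68 ✓
(job71, job74): job71 overlaps job74 ✓
(job71, job79): job71 overlaps job79 ✓
(job74, job68): job74 overlaps job68 ✓
(job74, job77): job74 overlaps job77 ✓
(job74, job79): job74 overlaps job79 ✓
(job77, job72): job77 overlaps job72 ✓
(job78, job79): job78 overlaps job79 ✓
(job79, job72): job79 overlaps job72 ✓
(job80, job78): job80 overlaps job78 ✓
Count: 18.

18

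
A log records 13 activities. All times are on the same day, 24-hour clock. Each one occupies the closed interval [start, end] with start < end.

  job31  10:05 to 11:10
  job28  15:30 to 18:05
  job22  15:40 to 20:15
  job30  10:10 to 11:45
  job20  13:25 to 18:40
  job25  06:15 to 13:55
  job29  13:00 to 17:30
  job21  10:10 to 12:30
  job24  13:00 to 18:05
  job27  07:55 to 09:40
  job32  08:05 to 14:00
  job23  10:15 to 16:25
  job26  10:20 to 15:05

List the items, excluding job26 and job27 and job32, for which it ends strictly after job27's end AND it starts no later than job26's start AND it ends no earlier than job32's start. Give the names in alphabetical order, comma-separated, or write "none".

Conditions: its end is strictly after job27's end (X.end > 09:40) AND its start is no later than job26's start (X.start <= 10:20) AND its end is no earlier than job32's start (X.end >= 08:05).
job20: end 18:40 > 09:40? ✓; start 13:25 <= 10:20? ✗; end 18:40 >= 08:05? ✓ → no.
job21: end 12:30 > 09:40? ✓; start 10:10 <= 10:20? ✓; end 12:30 >= 08:05? ✓ → yes.
job22: end 20:15 > 09:40? ✓; start 15:40 <= 10:20? ✗; end 20:15 >= 08:05? ✓ → no.
job23: end 16:25 > 09:40? ✓; start 10:15 <= 10:20? ✓; end 16:25 >= 08:05? ✓ → yes.
job24: end 18:05 > 09:40? ✓; start 13:00 <= 10:20? ✗; end 18:05 >= 08:05? ✓ → no.
job25: end 13:55 > 09:40? ✓; start 06:15 <= 10:20? ✓; end 13:55 >= 08:05? ✓ → yes.
job28: end 18:05 > 09:40? ✓; start 15:30 <= 10:20? ✗; end 18:05 >= 08:05? ✓ → no.
job29: end 17:30 > 09:40? ✓; start 13:00 <= 10:20? ✗; end 17:30 >= 08:05? ✓ → no.
job30: end 11:45 > 09:40? ✓; start 10:10 <= 10:20? ✓; end 11:45 >= 08:05? ✓ → yes.
job31: end 11:10 > 09:40? ✓; start 10:05 <= 10:20? ✓; end 11:10 >= 08:05? ✓ → yes.
Result: job21, job23, job25, job30, job31.

job21, job23, job25, job30, job31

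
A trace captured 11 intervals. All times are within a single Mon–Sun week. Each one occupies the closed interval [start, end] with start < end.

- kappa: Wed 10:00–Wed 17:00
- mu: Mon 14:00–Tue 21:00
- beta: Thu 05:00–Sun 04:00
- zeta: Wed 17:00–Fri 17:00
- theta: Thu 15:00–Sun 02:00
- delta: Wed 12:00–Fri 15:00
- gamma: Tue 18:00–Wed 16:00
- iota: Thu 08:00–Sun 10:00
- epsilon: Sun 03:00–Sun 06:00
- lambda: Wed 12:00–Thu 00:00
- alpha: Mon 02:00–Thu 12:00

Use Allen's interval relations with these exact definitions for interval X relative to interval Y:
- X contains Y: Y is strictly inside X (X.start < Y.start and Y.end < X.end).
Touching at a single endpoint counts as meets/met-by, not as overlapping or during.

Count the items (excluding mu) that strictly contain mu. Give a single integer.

Target mu = [Mon 14:00, Tue 21:00].
alpha [Mon 02:00, Thu 12:00] → contains → counts.
beta [Thu 05:00, Sun 04:00] → after → no.
delta [Wed 12:00, Fri 15:00] → after → no.
epsilon [Sun 03:00, Sun 06:00] → after → no.
gamma [Tue 18:00, Wed 16:00] → overlapped-by → no.
iota [Thu 08:00, Sun 10:00] → after → no.
kappa [Wed 10:00, Wed 17:00] → after → no.
lambda [Wed 12:00, Thu 00:00] → after → no.
theta [Thu 15:00, Sun 02:00] → after → no.
zeta [Wed 17:00, Fri 17:00] → after → no.
Total: 1.

1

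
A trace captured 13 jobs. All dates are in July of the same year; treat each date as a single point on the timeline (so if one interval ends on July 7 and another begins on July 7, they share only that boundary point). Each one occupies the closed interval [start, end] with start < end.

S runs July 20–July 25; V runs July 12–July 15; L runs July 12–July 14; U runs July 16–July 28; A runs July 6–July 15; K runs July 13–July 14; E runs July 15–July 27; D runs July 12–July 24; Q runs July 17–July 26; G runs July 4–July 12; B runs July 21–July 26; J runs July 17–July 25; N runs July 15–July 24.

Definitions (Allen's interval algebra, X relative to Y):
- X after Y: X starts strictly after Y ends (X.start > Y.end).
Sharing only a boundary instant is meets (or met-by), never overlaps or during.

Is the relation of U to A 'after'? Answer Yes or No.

U = [July 16, July 28], A = [July 6, July 15].
Actual relation of U to A: after.
Asked whether 'after' holds → Yes.

Yes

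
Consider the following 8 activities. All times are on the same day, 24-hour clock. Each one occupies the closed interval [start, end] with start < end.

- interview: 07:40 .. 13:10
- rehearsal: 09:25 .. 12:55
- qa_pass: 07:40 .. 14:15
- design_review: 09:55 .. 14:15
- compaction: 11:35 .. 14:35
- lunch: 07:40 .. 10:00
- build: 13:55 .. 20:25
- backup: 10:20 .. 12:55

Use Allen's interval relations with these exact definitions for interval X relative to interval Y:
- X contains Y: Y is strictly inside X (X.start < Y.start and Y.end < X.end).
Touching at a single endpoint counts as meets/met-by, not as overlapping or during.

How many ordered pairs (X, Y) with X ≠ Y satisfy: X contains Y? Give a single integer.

5

Checking all 56 ordered pairs for relation 'contains'; matching pairs in alphabetical order:
(design_review, backup): design_review contains backup ✓
(interview, backup): interview contains backup ✓
(interview, rehearsal): interview contains rehearsal ✓
(qa_pass, backup): qa_pass contains backup ✓
(qa_pass, rehearsal): qa_pass contains rehearsal ✓
Count: 5.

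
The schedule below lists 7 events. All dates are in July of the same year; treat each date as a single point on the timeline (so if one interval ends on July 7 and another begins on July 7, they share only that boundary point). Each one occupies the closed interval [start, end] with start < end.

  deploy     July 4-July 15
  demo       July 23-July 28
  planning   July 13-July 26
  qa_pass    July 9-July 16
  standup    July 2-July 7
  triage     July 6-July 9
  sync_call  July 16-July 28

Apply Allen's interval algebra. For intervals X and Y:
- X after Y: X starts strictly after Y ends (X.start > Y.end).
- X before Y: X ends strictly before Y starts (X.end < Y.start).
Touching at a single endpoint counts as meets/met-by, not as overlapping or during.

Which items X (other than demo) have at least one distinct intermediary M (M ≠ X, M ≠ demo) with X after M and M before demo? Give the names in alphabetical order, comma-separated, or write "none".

Target demo = [July 23, July 28].
Intermediaries M with M before demo: deploy, qa_pass, standup, triage.
Via deploy — items with X after deploy: sync_call.
Via qa_pass — items with X after qa_pass: none.
Via standup — items with X after standup: planning, qa_pass, sync_call.
Via triage — items with X after triage: planning, sync_call.
Union: planning, qa_pass, sync_call.

planning, qa_pass, sync_call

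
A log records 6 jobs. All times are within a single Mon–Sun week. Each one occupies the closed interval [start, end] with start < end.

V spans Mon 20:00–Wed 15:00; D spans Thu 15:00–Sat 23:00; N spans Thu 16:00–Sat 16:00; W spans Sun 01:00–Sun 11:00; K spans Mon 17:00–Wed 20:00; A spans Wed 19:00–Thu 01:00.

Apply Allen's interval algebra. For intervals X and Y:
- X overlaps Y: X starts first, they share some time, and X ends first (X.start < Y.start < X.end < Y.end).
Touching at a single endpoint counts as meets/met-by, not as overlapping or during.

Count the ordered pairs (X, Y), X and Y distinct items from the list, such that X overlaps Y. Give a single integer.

Checking all 30 ordered pairs for relation 'overlaps'; matching pairs in alphabetical order:
(K, A): K overlaps A ✓
Count: 1.

1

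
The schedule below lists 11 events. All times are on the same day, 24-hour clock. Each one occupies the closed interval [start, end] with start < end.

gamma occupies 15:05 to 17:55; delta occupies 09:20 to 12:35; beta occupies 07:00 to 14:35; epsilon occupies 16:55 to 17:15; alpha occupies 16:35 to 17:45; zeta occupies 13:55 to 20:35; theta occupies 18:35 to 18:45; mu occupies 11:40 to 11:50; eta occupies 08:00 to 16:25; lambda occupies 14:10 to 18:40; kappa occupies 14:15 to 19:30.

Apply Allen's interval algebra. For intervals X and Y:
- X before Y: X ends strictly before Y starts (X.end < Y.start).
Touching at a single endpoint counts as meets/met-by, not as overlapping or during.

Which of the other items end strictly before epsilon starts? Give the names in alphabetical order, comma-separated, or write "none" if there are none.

beta, delta, eta, mu

Target epsilon = [16:55, 17:15].
alpha [16:35, 17:45] → contains → no.
beta [07:00, 14:35] → before → yes.
delta [09:20, 12:35] → before → yes.
eta [08:00, 16:25] → before → yes.
gamma [15:05, 17:55] → contains → no.
kappa [14:15, 19:30] → contains → no.
lambda [14:10, 18:40] → contains → no.
mu [11:40, 11:50] → before → yes.
theta [18:35, 18:45] → after → no.
zeta [13:55, 20:35] → contains → no.
Result: beta, delta, eta, mu.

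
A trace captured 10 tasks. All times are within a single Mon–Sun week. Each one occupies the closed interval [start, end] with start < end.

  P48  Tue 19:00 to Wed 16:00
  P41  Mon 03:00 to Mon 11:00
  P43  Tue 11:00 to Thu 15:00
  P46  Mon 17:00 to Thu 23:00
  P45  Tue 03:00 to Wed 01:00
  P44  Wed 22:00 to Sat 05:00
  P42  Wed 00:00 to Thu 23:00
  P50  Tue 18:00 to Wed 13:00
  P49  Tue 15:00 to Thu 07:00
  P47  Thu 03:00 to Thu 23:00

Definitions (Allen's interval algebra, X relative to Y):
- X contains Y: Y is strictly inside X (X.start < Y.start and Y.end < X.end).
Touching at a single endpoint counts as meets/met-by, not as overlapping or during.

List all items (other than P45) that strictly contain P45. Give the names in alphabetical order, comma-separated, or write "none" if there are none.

Target P45 = [Tue 03:00, Wed 01:00].
P41 [Mon 03:00, Mon 11:00] → before → no.
P42 [Wed 00:00, Thu 23:00] → overlapped-by → no.
P43 [Tue 11:00, Thu 15:00] → overlapped-by → no.
P44 [Wed 22:00, Sat 05:00] → after → no.
P46 [Mon 17:00, Thu 23:00] → contains → yes.
P47 [Thu 03:00, Thu 23:00] → after → no.
P48 [Tue 19:00, Wed 16:00] → overlapped-by → no.
P49 [Tue 15:00, Thu 07:00] → overlapped-by → no.
P50 [Tue 18:00, Wed 13:00] → overlapped-by → no.
Result: P46.

P46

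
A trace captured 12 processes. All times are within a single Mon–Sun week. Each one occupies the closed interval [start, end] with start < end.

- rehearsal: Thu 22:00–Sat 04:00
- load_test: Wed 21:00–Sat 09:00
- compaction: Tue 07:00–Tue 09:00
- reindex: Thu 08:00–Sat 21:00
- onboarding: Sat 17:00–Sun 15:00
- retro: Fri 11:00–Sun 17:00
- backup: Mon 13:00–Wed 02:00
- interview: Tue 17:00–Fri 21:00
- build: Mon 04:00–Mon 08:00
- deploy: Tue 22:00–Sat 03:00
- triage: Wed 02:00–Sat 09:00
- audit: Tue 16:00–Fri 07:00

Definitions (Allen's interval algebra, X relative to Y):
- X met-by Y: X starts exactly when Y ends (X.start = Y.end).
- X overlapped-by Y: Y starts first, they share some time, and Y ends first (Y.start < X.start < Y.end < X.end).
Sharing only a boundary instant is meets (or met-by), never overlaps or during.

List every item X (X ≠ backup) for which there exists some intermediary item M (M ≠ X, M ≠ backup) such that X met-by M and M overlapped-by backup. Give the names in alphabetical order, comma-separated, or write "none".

none

Target backup = [Mon 13:00, Wed 02:00].
Intermediaries M with M overlapped-by backup: audit, deploy, interview.
Via audit — items with X met-by audit: none.
Via deploy — items with X met-by deploy: none.
Via interview — items with X met-by interview: none.
Union: none.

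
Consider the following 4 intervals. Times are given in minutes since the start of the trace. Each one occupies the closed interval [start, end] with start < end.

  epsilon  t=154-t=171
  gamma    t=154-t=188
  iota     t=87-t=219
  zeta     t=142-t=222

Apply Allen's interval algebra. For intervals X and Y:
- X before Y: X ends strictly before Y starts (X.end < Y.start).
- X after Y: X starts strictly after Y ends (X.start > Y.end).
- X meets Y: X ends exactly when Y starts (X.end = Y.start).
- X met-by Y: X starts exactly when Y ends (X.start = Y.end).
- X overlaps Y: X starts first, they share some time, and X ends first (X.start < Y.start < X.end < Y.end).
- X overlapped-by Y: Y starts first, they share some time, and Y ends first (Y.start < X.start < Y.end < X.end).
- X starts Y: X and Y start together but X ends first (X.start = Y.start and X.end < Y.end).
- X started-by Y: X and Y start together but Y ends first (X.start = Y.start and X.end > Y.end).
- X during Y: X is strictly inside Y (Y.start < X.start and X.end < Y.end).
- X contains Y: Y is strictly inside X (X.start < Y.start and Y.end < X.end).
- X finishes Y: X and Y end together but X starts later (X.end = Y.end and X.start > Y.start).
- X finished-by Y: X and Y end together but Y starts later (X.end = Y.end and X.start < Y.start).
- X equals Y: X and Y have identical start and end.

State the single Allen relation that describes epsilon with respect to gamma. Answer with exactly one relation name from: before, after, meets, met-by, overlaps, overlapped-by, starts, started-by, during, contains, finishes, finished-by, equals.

epsilon = [t=154, t=171]; gamma = [t=154, t=188].
Compare endpoints: epsilon.start = gamma.start, epsilon.start < gamma.end, epsilon.end > gamma.start, epsilon.end < gamma.end.
That pattern is 'starts'.

starts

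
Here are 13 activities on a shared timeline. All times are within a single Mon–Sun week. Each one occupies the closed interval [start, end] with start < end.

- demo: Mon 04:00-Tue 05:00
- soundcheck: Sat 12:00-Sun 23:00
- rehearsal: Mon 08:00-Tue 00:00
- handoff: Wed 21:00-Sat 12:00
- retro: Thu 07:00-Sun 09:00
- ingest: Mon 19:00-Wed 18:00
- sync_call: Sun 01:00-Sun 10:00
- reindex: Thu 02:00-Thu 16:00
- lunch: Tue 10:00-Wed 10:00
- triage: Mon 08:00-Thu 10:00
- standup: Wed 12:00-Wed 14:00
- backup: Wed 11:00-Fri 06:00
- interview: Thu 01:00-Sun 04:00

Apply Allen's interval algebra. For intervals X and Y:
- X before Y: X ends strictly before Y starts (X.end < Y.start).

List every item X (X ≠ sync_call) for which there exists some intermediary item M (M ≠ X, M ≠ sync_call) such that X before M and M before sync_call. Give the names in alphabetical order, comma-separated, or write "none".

demo, ingest, lunch, rehearsal, standup

Target sync_call = [Sun 01:00, Sun 10:00].
Intermediaries M with M before sync_call: backup, demo, handoff, ingest, lunch, rehearsal, reindex, standup, triage.
Via backup — items with X before backup: demo, lunch, rehearsal.
Via demo — items with X before demo: none.
Via handoff — items with X before handoff: demo, ingest, lunch, rehearsal, standup.
Via ingest — items with X before ingest: none.
Via lunch — items with X before lunch: demo, rehearsal.
Via rehearsal — items with X before rehearsal: none.
Via reindex — items with X before reindex: demo, ingest, lunch, rehearsal, standup.
Via standup — items with X before standup: demo, lunch, rehearsal.
Via triage — items with X before triage: none.
Union: demo, ingest, lunch, rehearsal, standup.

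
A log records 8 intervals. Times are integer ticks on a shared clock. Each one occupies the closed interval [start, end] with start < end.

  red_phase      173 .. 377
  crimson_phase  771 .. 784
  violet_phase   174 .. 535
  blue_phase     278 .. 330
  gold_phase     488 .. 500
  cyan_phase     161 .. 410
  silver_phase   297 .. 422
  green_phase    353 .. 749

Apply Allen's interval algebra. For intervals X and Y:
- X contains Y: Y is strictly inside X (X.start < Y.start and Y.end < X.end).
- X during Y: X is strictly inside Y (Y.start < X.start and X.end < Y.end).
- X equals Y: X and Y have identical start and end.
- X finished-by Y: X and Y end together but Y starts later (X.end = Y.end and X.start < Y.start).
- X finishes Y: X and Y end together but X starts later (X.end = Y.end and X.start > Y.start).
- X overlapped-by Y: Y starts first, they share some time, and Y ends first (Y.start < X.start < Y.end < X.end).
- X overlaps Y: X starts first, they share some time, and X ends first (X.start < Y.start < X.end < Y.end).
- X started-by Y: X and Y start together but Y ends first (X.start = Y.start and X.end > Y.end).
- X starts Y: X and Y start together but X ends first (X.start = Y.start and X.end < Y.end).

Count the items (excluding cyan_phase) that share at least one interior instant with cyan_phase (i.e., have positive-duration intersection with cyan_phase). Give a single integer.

Target cyan_phase = [161, 410].
blue_phase [278, 330] → during → counts.
crimson_phase [771, 784] → after → no.
gold_phase [488, 500] → after → no.
green_phase [353, 749] → overlapped-by → counts.
red_phase [173, 377] → during → counts.
silver_phase [297, 422] → overlapped-by → counts.
violet_phase [174, 535] → overlapped-by → counts.
Total: 5.

5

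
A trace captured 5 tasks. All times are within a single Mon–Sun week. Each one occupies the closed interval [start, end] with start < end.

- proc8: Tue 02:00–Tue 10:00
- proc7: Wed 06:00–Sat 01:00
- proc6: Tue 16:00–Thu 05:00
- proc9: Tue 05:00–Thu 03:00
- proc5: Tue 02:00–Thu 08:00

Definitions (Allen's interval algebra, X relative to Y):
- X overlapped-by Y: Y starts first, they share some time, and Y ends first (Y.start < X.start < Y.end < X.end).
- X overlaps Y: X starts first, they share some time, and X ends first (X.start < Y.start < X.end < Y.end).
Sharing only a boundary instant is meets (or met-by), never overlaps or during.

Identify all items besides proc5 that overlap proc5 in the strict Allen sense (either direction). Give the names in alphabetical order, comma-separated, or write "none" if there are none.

proc7

Target proc5 = [Tue 02:00, Thu 08:00].
proc6 [Tue 16:00, Thu 05:00] → during → no.
proc7 [Wed 06:00, Sat 01:00] → overlapped-by → yes.
proc8 [Tue 02:00, Tue 10:00] → starts → no.
proc9 [Tue 05:00, Thu 03:00] → during → no.
Result: proc7.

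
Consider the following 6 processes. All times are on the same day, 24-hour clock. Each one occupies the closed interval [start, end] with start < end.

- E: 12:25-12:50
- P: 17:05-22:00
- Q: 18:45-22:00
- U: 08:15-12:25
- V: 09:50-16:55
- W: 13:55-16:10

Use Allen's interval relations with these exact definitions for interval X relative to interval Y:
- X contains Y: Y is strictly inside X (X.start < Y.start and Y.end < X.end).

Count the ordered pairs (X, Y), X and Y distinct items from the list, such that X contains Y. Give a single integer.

2

Checking all 30 ordered pairs for relation 'contains'; matching pairs in alphabetical order:
(V, E): V contains E ✓
(V, W): V contains W ✓
Count: 2.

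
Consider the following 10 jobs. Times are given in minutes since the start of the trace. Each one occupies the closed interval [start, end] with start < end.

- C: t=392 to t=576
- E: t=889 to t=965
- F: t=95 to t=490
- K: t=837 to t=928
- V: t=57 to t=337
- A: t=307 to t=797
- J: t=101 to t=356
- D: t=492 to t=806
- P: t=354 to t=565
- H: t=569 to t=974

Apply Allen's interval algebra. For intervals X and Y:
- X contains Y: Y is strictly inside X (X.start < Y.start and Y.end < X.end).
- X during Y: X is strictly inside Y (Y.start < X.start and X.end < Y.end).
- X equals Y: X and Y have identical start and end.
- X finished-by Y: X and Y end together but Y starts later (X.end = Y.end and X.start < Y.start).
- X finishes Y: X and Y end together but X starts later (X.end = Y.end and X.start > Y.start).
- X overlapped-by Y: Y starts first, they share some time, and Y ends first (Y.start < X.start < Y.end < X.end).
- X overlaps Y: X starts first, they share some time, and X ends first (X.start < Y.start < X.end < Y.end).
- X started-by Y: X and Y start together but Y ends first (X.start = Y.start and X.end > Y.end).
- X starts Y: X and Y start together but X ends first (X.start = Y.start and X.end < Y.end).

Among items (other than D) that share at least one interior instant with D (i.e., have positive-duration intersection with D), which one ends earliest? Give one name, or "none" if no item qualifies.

Target D = [t=492, t=806].
A [t=307, t=797] → overlaps → candidate.
C [t=392, t=576] → overlaps → candidate.
E [t=889, t=965] → after → excluded.
F [t=95, t=490] → before → excluded.
H [t=569, t=974] → overlapped-by → candidate.
J [t=101, t=356] → before → excluded.
K [t=837, t=928] → after → excluded.
P [t=354, t=565] → overlaps → candidate.
V [t=57, t=337] → before → excluded.
Among candidates, earliest end is t=565 → P.

P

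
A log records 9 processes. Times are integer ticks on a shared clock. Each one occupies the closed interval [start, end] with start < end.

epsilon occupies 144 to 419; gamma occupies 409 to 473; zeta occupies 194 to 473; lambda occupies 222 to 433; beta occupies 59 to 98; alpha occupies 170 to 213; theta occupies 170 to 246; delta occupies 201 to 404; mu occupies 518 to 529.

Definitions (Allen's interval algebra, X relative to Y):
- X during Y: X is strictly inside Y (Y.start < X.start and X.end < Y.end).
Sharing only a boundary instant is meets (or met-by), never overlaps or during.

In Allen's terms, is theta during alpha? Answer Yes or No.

No

theta = [170, 246], alpha = [170, 213].
Actual relation of theta to alpha: started-by.
Asked whether 'during' holds → No.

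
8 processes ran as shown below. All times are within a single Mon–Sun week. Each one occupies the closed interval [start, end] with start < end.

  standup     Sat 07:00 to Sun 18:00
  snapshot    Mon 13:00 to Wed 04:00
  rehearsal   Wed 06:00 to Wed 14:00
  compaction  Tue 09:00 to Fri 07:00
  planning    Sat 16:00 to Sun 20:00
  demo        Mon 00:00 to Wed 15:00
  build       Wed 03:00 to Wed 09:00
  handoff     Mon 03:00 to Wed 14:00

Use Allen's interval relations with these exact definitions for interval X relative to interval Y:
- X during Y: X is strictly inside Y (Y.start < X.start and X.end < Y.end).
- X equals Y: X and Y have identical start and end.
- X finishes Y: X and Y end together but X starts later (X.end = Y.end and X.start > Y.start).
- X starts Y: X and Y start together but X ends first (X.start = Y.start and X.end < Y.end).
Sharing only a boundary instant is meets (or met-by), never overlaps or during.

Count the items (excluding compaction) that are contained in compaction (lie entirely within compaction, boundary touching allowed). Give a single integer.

Target compaction = [Tue 09:00, Fri 07:00].
build [Wed 03:00, Wed 09:00] → during → counts.
demo [Mon 00:00, Wed 15:00] → overlaps → no.
handoff [Mon 03:00, Wed 14:00] → overlaps → no.
planning [Sat 16:00, Sun 20:00] → after → no.
rehearsal [Wed 06:00, Wed 14:00] → during → counts.
snapshot [Mon 13:00, Wed 04:00] → overlaps → no.
standup [Sat 07:00, Sun 18:00] → after → no.
Total: 2.

2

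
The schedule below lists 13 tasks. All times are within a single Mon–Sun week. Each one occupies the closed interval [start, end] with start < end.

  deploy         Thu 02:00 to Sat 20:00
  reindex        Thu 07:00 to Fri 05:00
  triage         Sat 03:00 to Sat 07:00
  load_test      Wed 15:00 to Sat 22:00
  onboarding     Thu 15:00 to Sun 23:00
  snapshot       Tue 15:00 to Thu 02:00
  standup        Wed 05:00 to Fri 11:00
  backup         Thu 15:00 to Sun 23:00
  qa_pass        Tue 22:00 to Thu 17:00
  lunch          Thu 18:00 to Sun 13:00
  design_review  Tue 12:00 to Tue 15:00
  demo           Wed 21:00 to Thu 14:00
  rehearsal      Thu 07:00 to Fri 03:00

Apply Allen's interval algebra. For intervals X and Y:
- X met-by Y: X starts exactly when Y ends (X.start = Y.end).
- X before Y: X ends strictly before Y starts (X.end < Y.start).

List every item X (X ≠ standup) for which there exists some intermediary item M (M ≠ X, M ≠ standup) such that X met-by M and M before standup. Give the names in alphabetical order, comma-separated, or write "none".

Target standup = [Wed 05:00, Fri 11:00].
Intermediaries M with M before standup: design_review.
Via design_review — items with X met-by design_review: snapshot.
Union: snapshot.

snapshot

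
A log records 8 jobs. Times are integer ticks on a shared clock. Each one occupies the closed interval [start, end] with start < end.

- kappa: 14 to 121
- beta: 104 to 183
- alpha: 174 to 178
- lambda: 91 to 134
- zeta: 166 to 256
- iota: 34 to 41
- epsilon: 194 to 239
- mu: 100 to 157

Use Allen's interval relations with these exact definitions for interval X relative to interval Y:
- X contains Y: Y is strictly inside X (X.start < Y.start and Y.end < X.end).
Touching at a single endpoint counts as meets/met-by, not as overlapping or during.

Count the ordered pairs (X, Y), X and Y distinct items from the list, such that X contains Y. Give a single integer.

Checking all 56 ordered pairs for relation 'contains'; matching pairs in alphabetical order:
(beta, alpha): beta contains alpha ✓
(kappa, iota): kappa contains iota ✓
(zeta, alpha): zeta contains alpha ✓
(zeta, epsilon): zeta contains epsilon ✓
Count: 4.

4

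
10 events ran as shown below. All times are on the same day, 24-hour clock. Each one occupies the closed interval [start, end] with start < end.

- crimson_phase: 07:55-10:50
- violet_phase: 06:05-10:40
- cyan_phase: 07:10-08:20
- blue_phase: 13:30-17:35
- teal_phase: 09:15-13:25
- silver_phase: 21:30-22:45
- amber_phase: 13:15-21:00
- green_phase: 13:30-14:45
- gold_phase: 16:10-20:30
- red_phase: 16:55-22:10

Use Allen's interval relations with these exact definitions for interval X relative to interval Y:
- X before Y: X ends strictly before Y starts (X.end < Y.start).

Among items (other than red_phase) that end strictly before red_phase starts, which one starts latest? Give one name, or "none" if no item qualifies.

green_phase

Target red_phase = [16:55, 22:10].
amber_phase [13:15, 21:00] → overlaps → excluded.
blue_phase [13:30, 17:35] → overlaps → excluded.
crimson_phase [07:55, 10:50] → before → candidate.
cyan_phase [07:10, 08:20] → before → candidate.
gold_phase [16:10, 20:30] → overlaps → excluded.
green_phase [13:30, 14:45] → before → candidate.
silver_phase [21:30, 22:45] → overlapped-by → excluded.
teal_phase [09:15, 13:25] → before → candidate.
violet_phase [06:05, 10:40] → before → candidate.
Among candidates, latest start is 13:30 → green_phase.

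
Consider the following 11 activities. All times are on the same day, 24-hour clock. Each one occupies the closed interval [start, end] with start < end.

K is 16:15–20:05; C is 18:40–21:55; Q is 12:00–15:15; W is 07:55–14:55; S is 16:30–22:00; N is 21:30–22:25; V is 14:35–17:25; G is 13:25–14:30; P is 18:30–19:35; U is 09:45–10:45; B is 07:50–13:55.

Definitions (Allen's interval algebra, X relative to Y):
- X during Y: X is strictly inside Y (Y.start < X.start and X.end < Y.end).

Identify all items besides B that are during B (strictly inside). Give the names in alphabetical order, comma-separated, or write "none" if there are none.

Target B = [07:50, 13:55].
C [18:40, 21:55] → after → no.
G [13:25, 14:30] → overlapped-by → no.
K [16:15, 20:05] → after → no.
N [21:30, 22:25] → after → no.
P [18:30, 19:35] → after → no.
Q [12:00, 15:15] → overlapped-by → no.
S [16:30, 22:00] → after → no.
U [09:45, 10:45] → during → yes.
V [14:35, 17:25] → after → no.
W [07:55, 14:55] → overlapped-by → no.
Result: U.

U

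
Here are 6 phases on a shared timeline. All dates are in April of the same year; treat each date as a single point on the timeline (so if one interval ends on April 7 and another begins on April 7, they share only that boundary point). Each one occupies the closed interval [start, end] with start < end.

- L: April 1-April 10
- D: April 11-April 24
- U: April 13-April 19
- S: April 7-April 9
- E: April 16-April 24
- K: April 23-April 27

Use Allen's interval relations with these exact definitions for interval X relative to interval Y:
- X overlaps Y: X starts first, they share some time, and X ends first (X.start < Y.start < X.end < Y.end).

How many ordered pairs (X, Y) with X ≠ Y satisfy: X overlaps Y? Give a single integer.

Checking all 30 ordered pairs for relation 'overlaps'; matching pairs in alphabetical order:
(D, K): D overlaps K ✓
(E, K): E overlaps K ✓
(U, E): U overlaps E ✓
Count: 3.

3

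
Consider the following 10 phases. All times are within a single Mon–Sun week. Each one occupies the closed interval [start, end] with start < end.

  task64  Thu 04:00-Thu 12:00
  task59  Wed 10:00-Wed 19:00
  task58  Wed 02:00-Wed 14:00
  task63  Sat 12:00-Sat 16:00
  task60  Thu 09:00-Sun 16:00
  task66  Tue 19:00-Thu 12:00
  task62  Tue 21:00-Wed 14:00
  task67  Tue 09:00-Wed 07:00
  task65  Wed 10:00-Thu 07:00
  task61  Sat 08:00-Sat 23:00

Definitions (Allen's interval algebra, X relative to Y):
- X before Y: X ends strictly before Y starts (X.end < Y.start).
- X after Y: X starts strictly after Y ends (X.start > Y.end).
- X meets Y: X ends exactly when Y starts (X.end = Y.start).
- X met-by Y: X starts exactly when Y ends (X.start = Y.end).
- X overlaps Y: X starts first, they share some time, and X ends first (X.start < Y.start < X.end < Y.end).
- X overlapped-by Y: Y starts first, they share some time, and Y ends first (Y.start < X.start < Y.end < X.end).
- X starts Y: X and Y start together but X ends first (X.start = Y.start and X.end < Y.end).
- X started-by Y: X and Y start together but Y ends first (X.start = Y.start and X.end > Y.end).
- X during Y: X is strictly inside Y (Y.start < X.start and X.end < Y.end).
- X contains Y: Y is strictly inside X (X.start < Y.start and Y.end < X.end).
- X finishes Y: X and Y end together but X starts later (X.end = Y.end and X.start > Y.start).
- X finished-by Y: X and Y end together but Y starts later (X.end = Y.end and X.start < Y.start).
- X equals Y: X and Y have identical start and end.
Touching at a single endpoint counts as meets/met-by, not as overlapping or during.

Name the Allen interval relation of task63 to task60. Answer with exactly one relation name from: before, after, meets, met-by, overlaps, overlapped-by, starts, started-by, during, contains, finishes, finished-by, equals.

task63 = [Sat 12:00, Sat 16:00]; task60 = [Thu 09:00, Sun 16:00].
Compare endpoints: task63.start > task60.start, task63.start < task60.end, task63.end > task60.start, task63.end < task60.end.
That pattern is 'during'.

during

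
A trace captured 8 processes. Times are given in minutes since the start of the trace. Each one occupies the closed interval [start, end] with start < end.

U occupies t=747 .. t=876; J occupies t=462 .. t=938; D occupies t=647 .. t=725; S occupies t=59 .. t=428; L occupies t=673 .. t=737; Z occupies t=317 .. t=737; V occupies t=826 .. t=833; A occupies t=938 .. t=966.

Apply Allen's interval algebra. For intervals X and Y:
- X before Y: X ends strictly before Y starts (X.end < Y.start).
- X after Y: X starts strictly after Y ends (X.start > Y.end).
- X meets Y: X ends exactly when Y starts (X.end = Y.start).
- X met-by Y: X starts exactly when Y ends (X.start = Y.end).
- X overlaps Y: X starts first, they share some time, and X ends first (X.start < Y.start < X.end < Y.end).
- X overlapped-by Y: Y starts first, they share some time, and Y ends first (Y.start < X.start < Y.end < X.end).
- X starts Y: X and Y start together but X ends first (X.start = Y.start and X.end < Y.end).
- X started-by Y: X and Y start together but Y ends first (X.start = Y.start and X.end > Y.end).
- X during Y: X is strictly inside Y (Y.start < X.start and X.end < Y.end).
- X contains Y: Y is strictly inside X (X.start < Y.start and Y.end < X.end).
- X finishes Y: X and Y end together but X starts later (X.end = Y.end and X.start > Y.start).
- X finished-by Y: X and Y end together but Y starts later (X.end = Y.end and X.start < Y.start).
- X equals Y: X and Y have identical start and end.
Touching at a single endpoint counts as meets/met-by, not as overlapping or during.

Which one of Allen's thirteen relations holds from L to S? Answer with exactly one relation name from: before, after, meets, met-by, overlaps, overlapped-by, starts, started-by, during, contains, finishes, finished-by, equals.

L = [t=673, t=737]; S = [t=59, t=428].
Compare endpoints: L.start > S.start, L.start > S.end, L.end > S.start, L.end > S.end.
That pattern is 'after'.

after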